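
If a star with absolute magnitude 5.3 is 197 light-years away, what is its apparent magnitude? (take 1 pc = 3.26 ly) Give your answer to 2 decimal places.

m ≈ 9.21

d = 197 ly / 3.26 = 60.43 pc
m = M + 5 log₁₀ d − 5 = 5.3 + 5·1.7812 − 5 = 9.206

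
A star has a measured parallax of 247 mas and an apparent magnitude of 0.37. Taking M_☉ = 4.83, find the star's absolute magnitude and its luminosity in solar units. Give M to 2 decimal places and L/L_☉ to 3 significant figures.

M ≈ 2.33; L/L_☉ ≈ 9.97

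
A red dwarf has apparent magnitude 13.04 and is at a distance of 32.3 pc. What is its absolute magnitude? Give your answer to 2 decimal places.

M ≈ 10.49

5 log₁₀(d/10 pc) = 5 log₁₀(32.30) − 5 = 2.546
M = m − 5 log₁₀(d/10) = 13.04 − 2.546 = 10.494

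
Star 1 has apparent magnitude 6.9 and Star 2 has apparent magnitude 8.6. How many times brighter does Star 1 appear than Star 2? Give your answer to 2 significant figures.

4.8

Δm = 6.9 − (8.6) = -1.7
Flux ratio = 10^(−0.4 Δm) = 10^(−0.4 × -1.7) = 10^0.680 = 4.786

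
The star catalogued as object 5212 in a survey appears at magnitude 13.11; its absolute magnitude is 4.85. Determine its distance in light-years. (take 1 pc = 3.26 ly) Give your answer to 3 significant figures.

d ≈ 1460 ly

μ = m − M = 8.260
m − M = 5 log₁₀ d − 5
log₁₀ d = (m − M)/5 + 1 = 2.6520
d = 10^2.6520 = 448.7 pc
= 1463 ly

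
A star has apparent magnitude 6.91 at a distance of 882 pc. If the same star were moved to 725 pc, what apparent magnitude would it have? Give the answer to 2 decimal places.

m ≈ 6.48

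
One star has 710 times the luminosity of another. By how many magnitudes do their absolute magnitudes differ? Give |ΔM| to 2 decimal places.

|ΔM| ≈ 7.13

Pogson: ΔM = −2.5 log₁₀(ratio) = −2.5 log₁₀(710) = −2.5 × 2.8513 = -7.128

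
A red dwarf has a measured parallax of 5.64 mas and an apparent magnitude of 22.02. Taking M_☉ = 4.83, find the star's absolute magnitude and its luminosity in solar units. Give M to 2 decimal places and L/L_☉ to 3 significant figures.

M ≈ 15.78; L/L_☉ ≈ 4.18×10^-5

d = 1/p = 1000/5.64 mas = 177.3 pc
M = m − 5 log₁₀ d + 5 = 22.02 − 5·2.2487 + 5 = 15.776
M − M_☉ = 15.776 − 4.83 = 10.946
L/L_☉ = 10^(−0.4 × 10.946) = 4.183×10^-5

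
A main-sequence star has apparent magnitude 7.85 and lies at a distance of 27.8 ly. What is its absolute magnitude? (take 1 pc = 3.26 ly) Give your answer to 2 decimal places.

M ≈ 8.20

d = 27.8 ly / 3.26 = 8.528 pc
5 log₁₀(d/10 pc) = 5 log₁₀(8.528) − 5 = -0.346
M = m − 5 log₁₀(d/10) = 7.85 + 0.346 = 8.196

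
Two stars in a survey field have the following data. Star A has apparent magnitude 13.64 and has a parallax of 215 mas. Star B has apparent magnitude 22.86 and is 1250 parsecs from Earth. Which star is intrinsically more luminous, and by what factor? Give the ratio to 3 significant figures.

Star A: p = 215 mas = 0.215″ → d = 1/p = 4.651 pc
Star A: M = m − 5 log₁₀ d + 5 = 13.64 − 5·0.6676 + 5 = 15.302
Star B: M = m − 5 log₁₀ d + 5 = 22.86 − 5·3.0969 + 5 = 12.375
ΔM = M_A − M_B = 15.302 − (12.375) = 2.927; smaller M is more luminous → Star B.
L ratio = 10^(0.4 |ΔM|) = 10^1.171 = 14.81

Star B is more luminous, by a factor of 14.8.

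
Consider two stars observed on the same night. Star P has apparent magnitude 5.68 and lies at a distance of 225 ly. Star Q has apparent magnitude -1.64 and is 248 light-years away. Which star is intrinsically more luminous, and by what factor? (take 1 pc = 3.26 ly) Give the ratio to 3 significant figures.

Star Q is more luminous, by a factor of 1030.

Star P: d = 225 ly / 3.26 = 69.02 pc
Star P: M = m − 5 log₁₀ d + 5 = 5.68 − 5·1.8390 + 5 = 1.485
Star Q: d = 248 ly / 3.26 = 76.07 pc
Star Q: M = m − 5 log₁₀ d + 5 = -1.64 − 5·1.8812 + 5 = -6.046
ΔM = M_P − M_Q = 1.485 − (-6.046) = 7.531; smaller M is more luminous → Star Q.
L ratio = 10^(0.4 |ΔM|) = 10^3.013 = 1029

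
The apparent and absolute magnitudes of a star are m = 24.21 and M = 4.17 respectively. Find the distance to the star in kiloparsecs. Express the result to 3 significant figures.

d ≈ 102 kpc

μ = m − M = 20.040
m − M = 5 log₁₀ d − 5
log₁₀ d = (m − M)/5 + 1 = 5.0080
d = 10^5.0080 = 101900 pc
= 101.9 kpc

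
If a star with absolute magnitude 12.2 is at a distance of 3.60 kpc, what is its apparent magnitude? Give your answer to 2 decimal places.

d = 3.60 kpc = 3600 pc
m = M + 5 log₁₀ d − 5 = 12.2 + 5·3.5563 − 5 = 24.982

m ≈ 24.98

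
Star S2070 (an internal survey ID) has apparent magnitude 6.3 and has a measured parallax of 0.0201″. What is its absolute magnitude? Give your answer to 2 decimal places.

M ≈ 2.82

d = 1/p = 1/0.0201″ = 49.75 pc
5 log₁₀(d/10 pc) = 5 log₁₀(49.75) − 5 = 3.484
M = m − 5 log₁₀(d/10) = 6.3 − 3.484 = 2.816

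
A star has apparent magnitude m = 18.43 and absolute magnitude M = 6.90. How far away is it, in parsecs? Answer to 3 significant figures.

μ = m − M = 11.530
m − M = 5 log₁₀ d − 5
log₁₀ d = (m − M)/5 + 1 = 3.3060
d = 10^3.3060 = 2023 pc

d ≈ 2020 pc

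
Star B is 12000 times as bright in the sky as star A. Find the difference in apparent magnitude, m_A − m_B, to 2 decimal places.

Pogson: Δm = −2.5 log₁₀(ratio) = −2.5 log₁₀(12000) = −2.5 × 4.0792 = -10.198
Star B is brighter so has the smaller magnitude: m_A − m_B is positive.

m_A − m_B ≈ 10.20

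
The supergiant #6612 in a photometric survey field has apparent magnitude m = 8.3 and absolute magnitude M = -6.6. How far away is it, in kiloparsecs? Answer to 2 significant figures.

Distance modulus: m − M = 8.3 − (-6.6) = 14.900
m − M = 5 log₁₀ d − 5
log₁₀ d = (m − M)/5 + 1 = 3.9800
d = 10^3.9800 = 9550 pc
= 9.550 kpc

d ≈ 9.5 kpc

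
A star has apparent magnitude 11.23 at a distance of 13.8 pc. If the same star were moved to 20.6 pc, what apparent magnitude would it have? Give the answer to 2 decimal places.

m ≈ 12.10

Flux ∝ 1/d², so Δm = 5 log₁₀(d₂/d₁) = 5 log₁₀(20.6/13.8) = 0.870
m₂ = m₁ + Δm = 11.23 + (0.870) = 12.100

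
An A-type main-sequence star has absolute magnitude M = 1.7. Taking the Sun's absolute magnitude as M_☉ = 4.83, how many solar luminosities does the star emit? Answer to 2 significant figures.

L/L_☉ ≈ 18

M − M_☉ = 1.7 − 4.83 = -3.130
L/L_☉ = 10^(−0.4 (M − M_☉)) = 10^1.252 = 17.86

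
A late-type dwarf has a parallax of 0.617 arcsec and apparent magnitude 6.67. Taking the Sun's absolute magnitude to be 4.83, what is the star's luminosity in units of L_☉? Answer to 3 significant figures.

L/L_☉ ≈ 4.82×10^-3

d = 1/p = 1/0.617″ = 1.621 pc
M = m − 5 log₁₀ d + 5 = 6.67 − 5·0.2097 + 5 = 10.621
M − M_☉ = 10.621 − 4.83 = 5.791
L/L_☉ = 10^(−0.4 × 5.791) = 4.824×10^-3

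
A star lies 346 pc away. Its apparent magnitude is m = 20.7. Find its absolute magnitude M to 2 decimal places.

5 log₁₀(d/10 pc) = 5 log₁₀(346.0) − 5 = 7.695
M = m − 5 log₁₀(d/10) = 20.7 − 7.695 = 13.005

M ≈ 13.00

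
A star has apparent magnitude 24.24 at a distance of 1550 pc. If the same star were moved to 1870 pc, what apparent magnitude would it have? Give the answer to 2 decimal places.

Flux ∝ 1/d², so Δm = 5 log₁₀(d₂/d₁) = 5 log₁₀(1870/1550) = 0.408
m₂ = m₁ + Δm = 24.24 + (0.408) = 24.648

m ≈ 24.65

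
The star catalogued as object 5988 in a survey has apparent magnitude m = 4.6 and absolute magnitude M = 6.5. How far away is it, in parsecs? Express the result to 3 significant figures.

Distance modulus: m − M = 4.6 − (6.5) = -1.900
m − M = 5 log₁₀ d − 5
log₁₀ d = (m − M)/5 + 1 = 0.6200
d = 10^0.6200 = 4.169 pc

d ≈ 4.17 pc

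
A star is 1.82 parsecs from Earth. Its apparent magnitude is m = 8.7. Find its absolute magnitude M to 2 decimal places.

M ≈ 12.40

5 log₁₀(d/10 pc) = 5 log₁₀(1.820) − 5 = -3.700
M = m − 5 log₁₀(d/10) = 8.7 + 3.700 = 12.400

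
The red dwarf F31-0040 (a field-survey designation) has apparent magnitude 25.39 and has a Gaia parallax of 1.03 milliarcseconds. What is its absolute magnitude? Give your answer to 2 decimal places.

p = 1.03 mas = 1.03×10^-3″ → d = 1/p = 970.9 pc
5 log₁₀(d/10 pc) = 5 log₁₀(970.9) − 5 = 9.936
M = m − 5 log₁₀(d/10) = 25.39 − 9.936 = 15.454

M ≈ 15.45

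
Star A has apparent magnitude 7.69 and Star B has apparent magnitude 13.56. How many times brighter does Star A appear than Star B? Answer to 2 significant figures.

Δm = 7.69 − (13.56) = -5.87
Flux ratio = 10^(−0.4 Δm) = 10^(−0.4 × -5.87) = 10^2.348 = 222.8

220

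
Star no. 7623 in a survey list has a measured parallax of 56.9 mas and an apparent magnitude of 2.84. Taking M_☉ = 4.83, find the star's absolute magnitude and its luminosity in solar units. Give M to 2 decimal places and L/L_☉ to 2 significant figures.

M ≈ 1.62; L/L_☉ ≈ 19

d = 1/p = 1000/56.9 mas = 17.57 pc
M = m − 5 log₁₀ d + 5 = 2.84 − 5·1.2449 + 5 = 1.616
M − M_☉ = 1.616 − 4.83 = -3.214
L/L_☉ = 10^(−0.4 × -3.214) = 19.31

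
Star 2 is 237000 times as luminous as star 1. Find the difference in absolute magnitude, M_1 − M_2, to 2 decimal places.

M_1 − M_2 ≈ 13.44

Pogson: ΔM = −2.5 log₁₀(ratio) = −2.5 log₁₀(237000) = −2.5 × 5.3747 = -13.437
Star 2 is brighter so has the smaller magnitude: M_1 − M_2 is positive.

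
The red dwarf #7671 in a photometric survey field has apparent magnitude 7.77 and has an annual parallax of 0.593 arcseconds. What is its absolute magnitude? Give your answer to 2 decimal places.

d = 1/p = 1/0.593″ = 1.686 pc
5 log₁₀(d/10 pc) = 5 log₁₀(1.686) − 5 = -3.865
M = m − 5 log₁₀(d/10) = 7.77 + 3.865 = 11.635

M ≈ 11.64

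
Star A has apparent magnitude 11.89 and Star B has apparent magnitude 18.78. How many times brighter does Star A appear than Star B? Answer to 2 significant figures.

570

Δm = 11.89 − (18.78) = -6.89
Flux ratio = 10^(−0.4 Δm) = 10^(−0.4 × -6.89) = 10^2.756 = 570.2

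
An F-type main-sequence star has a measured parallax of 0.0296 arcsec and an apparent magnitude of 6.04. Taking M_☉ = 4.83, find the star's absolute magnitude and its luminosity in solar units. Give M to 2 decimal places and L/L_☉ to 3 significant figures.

M ≈ 3.40; L/L_☉ ≈ 3.74

d = 1/p = 1/0.0296″ = 33.78 pc
M = m − 5 log₁₀ d + 5 = 6.04 − 5·1.5287 + 5 = 3.396
M − M_☉ = 3.396 − 4.83 = -1.434
L/L_☉ = 10^(−0.4 × -1.434) = 3.745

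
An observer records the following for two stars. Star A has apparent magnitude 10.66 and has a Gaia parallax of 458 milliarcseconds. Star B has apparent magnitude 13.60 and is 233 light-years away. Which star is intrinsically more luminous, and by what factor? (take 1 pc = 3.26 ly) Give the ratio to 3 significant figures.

Star A: p = 458 mas = 0.458″ → d = 1/p = 2.183 pc
Star A: M = m − 5 log₁₀ d + 5 = 10.66 − 5·0.3391 + 5 = 13.964
Star B: d = 233 ly / 3.26 = 71.47 pc
Star B: M = m − 5 log₁₀ d + 5 = 13.60 − 5·1.8541 + 5 = 9.329
ΔM = M_A − M_B = 13.964 − (9.329) = 4.635; smaller M is more luminous → Star B.
L ratio = 10^(0.4 |ΔM|) = 10^1.854 = 71.45

Star B is more luminous, by a factor of 71.5.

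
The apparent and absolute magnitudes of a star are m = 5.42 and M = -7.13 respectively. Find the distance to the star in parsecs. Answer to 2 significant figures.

μ = m − M = 12.550
m − M = 5 log₁₀ d − 5
log₁₀ d = (m − M)/5 + 1 = 3.5100
d = 10^3.5100 = 3236 pc

d ≈ 3200 pc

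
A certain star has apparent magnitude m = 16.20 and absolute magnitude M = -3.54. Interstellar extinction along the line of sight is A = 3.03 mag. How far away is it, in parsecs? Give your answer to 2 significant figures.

d ≈ 22000 pc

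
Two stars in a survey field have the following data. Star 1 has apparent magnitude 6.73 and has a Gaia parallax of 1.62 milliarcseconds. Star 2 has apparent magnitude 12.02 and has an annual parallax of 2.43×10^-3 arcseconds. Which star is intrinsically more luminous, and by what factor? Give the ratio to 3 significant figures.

Star 1: p = 1.62 mas = 1.62×10^-3″ → d = 1/p = 617.3 pc
Star 1: M = m − 5 log₁₀ d + 5 = 6.73 − 5·2.7905 + 5 = -2.222
Star 2: d = 1/p = 1/2.43×10^-3″ = 411.5 pc
Star 2: M = m − 5 log₁₀ d + 5 = 12.02 − 5·2.6144 + 5 = 3.948
ΔM = M_1 − M_2 = -2.222 − (3.948) = -6.170; smaller M is more luminous → Star 1.
L ratio = 10^(0.4 |ΔM|) = 10^2.468 = 293.9

Star 1 is more luminous, by a factor of 294.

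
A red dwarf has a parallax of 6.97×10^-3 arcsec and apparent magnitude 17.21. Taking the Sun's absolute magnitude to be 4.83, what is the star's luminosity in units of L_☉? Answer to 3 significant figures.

d = 1/p = 1/6.97×10^-3″ = 143.5 pc
M = m − 5 log₁₀ d + 5 = 17.21 − 5·2.1568 + 5 = 11.426
M − M_☉ = 11.426 − 4.83 = 6.596
L/L_☉ = 10^(−0.4 × 6.596) = 2.299×10^-3

L/L_☉ ≈ 2.30×10^-3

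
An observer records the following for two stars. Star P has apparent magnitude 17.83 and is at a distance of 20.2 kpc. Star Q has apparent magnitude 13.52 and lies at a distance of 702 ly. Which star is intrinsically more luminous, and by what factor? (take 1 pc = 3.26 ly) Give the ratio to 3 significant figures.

Star P is more luminous, by a factor of 166.

Star P: d = 20.2 kpc = 20200 pc
Star P: M = m − 5 log₁₀ d + 5 = 17.83 − 5·4.3054 + 5 = 1.303
Star Q: d = 702 ly / 3.26 = 215.3 pc
Star Q: M = m − 5 log₁₀ d + 5 = 13.52 − 5·2.3331 + 5 = 6.854
ΔM = M_P − M_Q = 1.303 − (6.854) = -5.551; smaller M is more luminous → Star P.
L ratio = 10^(0.4 |ΔM|) = 10^2.220 = 166.1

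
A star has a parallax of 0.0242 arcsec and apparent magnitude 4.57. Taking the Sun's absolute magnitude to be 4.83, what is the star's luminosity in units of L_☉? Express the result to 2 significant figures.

d = 1/p = 1/0.0242″ = 41.32 pc
M = m − 5 log₁₀ d + 5 = 4.57 − 5·1.6162 + 5 = 1.489
M − M_☉ = 1.489 − 4.83 = -3.341
L/L_☉ = 10^(−0.4 × -3.341) = 21.70

L/L_☉ ≈ 22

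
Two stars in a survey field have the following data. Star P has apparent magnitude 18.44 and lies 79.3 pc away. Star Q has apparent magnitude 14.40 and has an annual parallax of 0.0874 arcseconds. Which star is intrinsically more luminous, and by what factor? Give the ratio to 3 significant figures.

Star P is more luminous, by a factor of 1.16.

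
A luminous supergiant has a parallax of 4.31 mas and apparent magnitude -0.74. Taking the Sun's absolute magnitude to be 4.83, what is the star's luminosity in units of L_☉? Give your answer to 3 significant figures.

L/L_☉ ≈ 91000

d = 1/p = 1000/4.31 mas = 232.0 pc
M = m − 5 log₁₀ d + 5 = -0.74 − 5·2.3655 + 5 = -7.568
M − M_☉ = -7.568 − 4.83 = -12.398
L/L_☉ = 10^(−0.4 × -12.398) = 91000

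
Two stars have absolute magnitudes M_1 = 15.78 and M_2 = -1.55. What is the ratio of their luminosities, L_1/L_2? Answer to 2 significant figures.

L_1/L_2 ≈ 1.2×10^-7

ΔM = M_1 − M_2 = 17.33
L_1/L_2 = 10^(−0.4 ΔM) = 10^-6.932 = 1.169×10^-7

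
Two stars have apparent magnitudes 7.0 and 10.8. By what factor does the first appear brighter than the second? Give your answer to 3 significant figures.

33.1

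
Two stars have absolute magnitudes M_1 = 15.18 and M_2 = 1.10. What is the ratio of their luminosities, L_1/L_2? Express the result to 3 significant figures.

ΔM = M_1 − M_2 = 14.08
L_1/L_2 = 10^(−0.4 ΔM) = 10^-5.632 = 2.333×10^-6

L_1/L_2 ≈ 2.33×10^-6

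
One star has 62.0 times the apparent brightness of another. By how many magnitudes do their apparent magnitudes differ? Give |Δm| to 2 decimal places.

|Δm| ≈ 4.48

Pogson: Δm = −2.5 log₁₀(ratio) = −2.5 log₁₀(62.0) = −2.5 × 1.7924 = -4.481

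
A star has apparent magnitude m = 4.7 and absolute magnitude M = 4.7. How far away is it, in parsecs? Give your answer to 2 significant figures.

d ≈ 10 pc

Distance modulus: m − M = 4.7 − (4.7) = 0.000
m − M = 5 log₁₀ d − 5
log₁₀ d = (m − M)/5 + 1 = 1.0000
d = 10^1.0000 = 10.00 pc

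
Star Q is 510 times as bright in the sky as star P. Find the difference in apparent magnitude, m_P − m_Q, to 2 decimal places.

m_P − m_Q ≈ 6.77

Pogson: Δm = −2.5 log₁₀(ratio) = −2.5 log₁₀(510) = −2.5 × 2.7076 = -6.769
Star Q is brighter so has the smaller magnitude: m_P − m_Q is positive.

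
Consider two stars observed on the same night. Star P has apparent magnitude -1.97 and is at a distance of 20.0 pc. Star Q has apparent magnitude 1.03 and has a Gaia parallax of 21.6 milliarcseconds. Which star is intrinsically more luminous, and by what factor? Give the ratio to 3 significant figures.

Star P is more luminous, by a factor of 2.96.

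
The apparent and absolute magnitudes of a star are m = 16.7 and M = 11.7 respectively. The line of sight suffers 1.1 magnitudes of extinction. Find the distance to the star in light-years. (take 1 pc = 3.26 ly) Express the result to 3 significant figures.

d ≈ 196 ly

m − M = 5 log₁₀(d/10 pc) + A  ⇒  16.7 − (11.7) − 1.1 = 5 log₁₀(d/10)
3.900 = 5 log₁₀(d/10)
log₁₀ d = (m − M − A)/5 + 1 = 1.7800
d = 10^1.7800 = 60.26 pc
= 196.4 ly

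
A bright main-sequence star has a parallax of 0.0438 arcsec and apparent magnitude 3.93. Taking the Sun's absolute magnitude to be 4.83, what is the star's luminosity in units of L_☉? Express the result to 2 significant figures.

d = 1/p = 1/0.0438″ = 22.83 pc
M = m − 5 log₁₀ d + 5 = 3.93 − 5·1.3585 + 5 = 2.137
M − M_☉ = 2.137 − 4.83 = -2.693
L/L_☉ = 10^(−0.4 × -2.693) = 11.94

L/L_☉ ≈ 12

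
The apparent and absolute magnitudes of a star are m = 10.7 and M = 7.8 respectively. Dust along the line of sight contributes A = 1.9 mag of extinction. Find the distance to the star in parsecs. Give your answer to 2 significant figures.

d ≈ 16 pc

m − M = 5 log₁₀(d/10 pc) + A  ⇒  10.7 − (7.8) − 1.9 = 5 log₁₀(d/10)
1.000 = 5 log₁₀(d/10)
log₁₀ d = (m − M − A)/5 + 1 = 1.2000
d = 10^1.2000 = 15.85 pc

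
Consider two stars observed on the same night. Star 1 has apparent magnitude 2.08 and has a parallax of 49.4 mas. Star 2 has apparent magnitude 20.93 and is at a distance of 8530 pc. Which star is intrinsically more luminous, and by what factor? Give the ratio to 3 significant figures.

Star 1 is more luminous, by a factor of 195.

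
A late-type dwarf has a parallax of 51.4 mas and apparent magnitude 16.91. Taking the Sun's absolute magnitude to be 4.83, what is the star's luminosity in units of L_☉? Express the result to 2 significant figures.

d = 1/p = 1000/51.4 mas = 19.46 pc
M = m − 5 log₁₀ d + 5 = 16.91 − 5·1.2890 + 5 = 15.465
M − M_☉ = 15.465 − 4.83 = 10.635
L/L_☉ = 10^(−0.4 × 10.635) = 5.573×10^-5

L/L_☉ ≈ 5.6×10^-5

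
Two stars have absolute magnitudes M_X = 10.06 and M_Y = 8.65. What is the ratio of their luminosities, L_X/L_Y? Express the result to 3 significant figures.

L_X/L_Y ≈ 0.273

ΔM = M_X − M_Y = 1.41
L_X/L_Y = 10^(−0.4 ΔM) = 10^-0.564 = 0.2729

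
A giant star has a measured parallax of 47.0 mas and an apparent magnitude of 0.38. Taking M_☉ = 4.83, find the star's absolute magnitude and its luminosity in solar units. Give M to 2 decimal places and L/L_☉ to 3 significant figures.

d = 1/p = 1000/47.0 mas = 21.28 pc
M = m − 5 log₁₀ d + 5 = 0.38 − 5·1.3279 + 5 = -1.260
M − M_☉ = -1.260 − 4.83 = -6.090
L/L_☉ = 10^(−0.4 × -6.090) = 272.8

M ≈ -1.26; L/L_☉ ≈ 273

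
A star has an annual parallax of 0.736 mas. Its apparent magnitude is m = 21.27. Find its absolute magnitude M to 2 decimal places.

p = 0.736 mas = 7.36×10^-4″ → d = 1/p = 1359 pc
5 log₁₀(d/10 pc) = 5 log₁₀(1359) − 5 = 10.666
M = m − 5 log₁₀(d/10) = 21.27 − 10.666 = 10.604

M ≈ 10.60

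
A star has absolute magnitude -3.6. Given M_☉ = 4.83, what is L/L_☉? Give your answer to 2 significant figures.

M − M_☉ = -3.6 − 4.83 = -8.430
L/L_☉ = 10^(−0.4 (M − M_☉)) = 10^3.372 = 2355

L/L_☉ ≈ 2400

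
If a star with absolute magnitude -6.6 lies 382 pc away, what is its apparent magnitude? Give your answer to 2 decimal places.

m ≈ 1.31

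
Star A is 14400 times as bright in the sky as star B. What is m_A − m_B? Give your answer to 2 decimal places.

Pogson: Δm = −2.5 log₁₀(ratio) = −2.5 log₁₀(14400) = −2.5 × 4.1584 = -10.396
Star A is brighter, so it has the smaller magnitude: the difference is negative.

m_A − m_B ≈ -10.40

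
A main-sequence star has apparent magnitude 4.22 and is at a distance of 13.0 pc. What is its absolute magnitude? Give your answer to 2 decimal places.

M ≈ 3.65

5 log₁₀(d/10 pc) = 5 log₁₀(13.00) − 5 = 0.570
M = m − 5 log₁₀(d/10) = 4.22 − 0.570 = 3.650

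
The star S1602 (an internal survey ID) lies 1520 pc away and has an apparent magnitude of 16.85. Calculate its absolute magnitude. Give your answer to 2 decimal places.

5 log₁₀(d/10 pc) = 5 log₁₀(1520) − 5 = 10.909
M = m − 5 log₁₀(d/10) = 16.85 − 10.909 = 5.941

M ≈ 5.94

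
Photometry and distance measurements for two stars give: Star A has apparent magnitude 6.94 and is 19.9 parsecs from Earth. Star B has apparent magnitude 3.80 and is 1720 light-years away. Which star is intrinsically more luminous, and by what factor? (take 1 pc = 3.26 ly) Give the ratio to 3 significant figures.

Star B is more luminous, by a factor of 12700.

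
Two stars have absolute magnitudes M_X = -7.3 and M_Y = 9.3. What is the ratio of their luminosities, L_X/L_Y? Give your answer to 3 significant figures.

L_X/L_Y ≈ 4.37×10^6

ΔM = M_X − M_Y = -16.6
L_X/L_Y = 10^(−0.4 ΔM) = 10^6.640 = 4.365×10^6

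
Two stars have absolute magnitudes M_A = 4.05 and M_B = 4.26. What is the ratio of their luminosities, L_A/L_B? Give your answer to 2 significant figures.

L_A/L_B ≈ 1.2

ΔM = M_A − M_B = -0.21
L_A/L_B = 10^(−0.4 ΔM) = 10^0.084 = 1.213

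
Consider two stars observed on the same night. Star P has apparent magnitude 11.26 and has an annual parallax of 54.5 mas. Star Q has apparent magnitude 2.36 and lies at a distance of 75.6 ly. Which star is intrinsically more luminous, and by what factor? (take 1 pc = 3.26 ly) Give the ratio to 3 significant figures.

Star Q is more luminous, by a factor of 5800.

Star P: p = 54.5 mas = 0.0545″ → d = 1/p = 18.35 pc
Star P: M = m − 5 log₁₀ d + 5 = 11.26 − 5·1.2636 + 5 = 9.942
Star Q: d = 75.6 ly / 3.26 = 23.19 pc
Star Q: M = m − 5 log₁₀ d + 5 = 2.36 − 5·1.3653 + 5 = 0.533
ΔM = M_P − M_Q = 9.942 − (0.533) = 9.409; smaller M is more luminous → Star Q.
L ratio = 10^(0.4 |ΔM|) = 10^3.763 = 5800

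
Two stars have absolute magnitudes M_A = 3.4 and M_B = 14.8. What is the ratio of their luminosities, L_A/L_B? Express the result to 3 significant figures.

L_A/L_B ≈ 36300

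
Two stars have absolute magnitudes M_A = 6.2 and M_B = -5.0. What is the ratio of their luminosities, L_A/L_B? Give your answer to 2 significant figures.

L_A/L_B ≈ 3.3×10^-5

ΔM = M_A − M_B = 11.2
L_A/L_B = 10^(−0.4 ΔM) = 10^-4.480 = 3.311×10^-5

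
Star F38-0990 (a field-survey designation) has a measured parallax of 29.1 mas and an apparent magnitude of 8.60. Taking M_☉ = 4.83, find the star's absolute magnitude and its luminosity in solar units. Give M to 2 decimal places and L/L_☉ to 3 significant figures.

M ≈ 5.92; L/L_☉ ≈ 0.367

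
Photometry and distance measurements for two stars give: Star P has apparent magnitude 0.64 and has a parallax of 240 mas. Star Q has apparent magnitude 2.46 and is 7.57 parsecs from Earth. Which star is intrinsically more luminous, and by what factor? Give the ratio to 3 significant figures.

Star P is more luminous, by a factor of 1.62.

Star P: p = 240 mas = 0.240″ → d = 1/p = 4.167 pc
Star P: M = m − 5 log₁₀ d + 5 = 0.64 − 5·0.6198 + 5 = 2.541
Star Q: M = m − 5 log₁₀ d + 5 = 2.46 − 5·0.8791 + 5 = 3.065
ΔM = M_P − M_Q = 2.541 − (3.065) = -0.523; smaller M is more luminous → Star P.
L ratio = 10^(0.4 |ΔM|) = 10^0.209 = 1.620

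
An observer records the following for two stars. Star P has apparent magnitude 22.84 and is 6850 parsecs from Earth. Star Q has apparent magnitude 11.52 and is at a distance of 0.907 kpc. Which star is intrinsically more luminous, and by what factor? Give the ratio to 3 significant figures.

Star P: M = m − 5 log₁₀ d + 5 = 22.84 − 5·3.8357 + 5 = 8.662
Star Q: d = 0.907 kpc = 907.0 pc
Star Q: M = m − 5 log₁₀ d + 5 = 11.52 − 5·2.9576 + 5 = 1.732
ΔM = M_P − M_Q = 8.662 − (1.732) = 6.930; smaller M is more luminous → Star Q.
L ratio = 10^(0.4 |ΔM|) = 10^2.772 = 591.3

Star Q is more luminous, by a factor of 591.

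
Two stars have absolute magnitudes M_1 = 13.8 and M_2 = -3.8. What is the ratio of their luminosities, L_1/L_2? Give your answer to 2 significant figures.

ΔM = M_1 − M_2 = 17.6
L_1/L_2 = 10^(−0.4 ΔM) = 10^-7.040 = 9.120×10^-8

L_1/L_2 ≈ 9.1×10^-8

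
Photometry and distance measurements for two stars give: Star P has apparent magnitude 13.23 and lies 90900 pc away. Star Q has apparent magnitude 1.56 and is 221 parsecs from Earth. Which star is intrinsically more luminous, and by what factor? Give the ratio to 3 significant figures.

Star P: M = m − 5 log₁₀ d + 5 = 13.23 − 5·4.9586 + 5 = -6.563
Star Q: M = m − 5 log₁₀ d + 5 = 1.56 − 5·2.3444 + 5 = -5.162
ΔM = M_P − M_Q = -6.563 − (-5.162) = -1.401; smaller M is more luminous → Star P.
L ratio = 10^(0.4 |ΔM|) = 10^0.560 = 3.634

Star P is more luminous, by a factor of 3.63.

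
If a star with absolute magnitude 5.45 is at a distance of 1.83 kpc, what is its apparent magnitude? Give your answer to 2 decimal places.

m ≈ 16.76

d = 1.83 kpc = 1830 pc
m = M + 5 log₁₀ d − 5 = 5.45 + 5·3.2625 − 5 = 16.762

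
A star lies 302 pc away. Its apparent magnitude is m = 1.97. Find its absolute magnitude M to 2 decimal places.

M ≈ -5.43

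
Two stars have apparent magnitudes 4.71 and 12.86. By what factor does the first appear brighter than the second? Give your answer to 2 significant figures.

1800

Magnitude difference = -8.15
Flux ratio = 10^(−0.4 Δm) = 10^(−0.4 × -8.15) = 10^3.260 = 1820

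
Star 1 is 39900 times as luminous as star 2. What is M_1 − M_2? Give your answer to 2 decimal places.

M_1 − M_2 ≈ -11.50

Pogson: ΔM = −2.5 log₁₀(ratio) = −2.5 log₁₀(39900) = −2.5 × 4.6010 = -11.502
Star 1 is brighter, so it has the smaller magnitude: the difference is negative.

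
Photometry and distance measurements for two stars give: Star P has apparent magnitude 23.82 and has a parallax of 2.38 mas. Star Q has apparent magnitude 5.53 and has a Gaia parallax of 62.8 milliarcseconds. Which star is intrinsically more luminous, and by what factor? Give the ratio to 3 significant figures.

Star Q is more luminous, by a factor of 29700.

Star P: p = 2.38 mas = 2.38×10^-3″ → d = 1/p = 420.2 pc
Star P: M = m − 5 log₁₀ d + 5 = 23.82 − 5·2.6234 + 5 = 15.703
Star Q: p = 62.8 mas = 0.0628″ → d = 1/p = 15.92 pc
Star Q: M = m − 5 log₁₀ d + 5 = 5.53 − 5·1.2020 + 5 = 4.520
ΔM = M_P − M_Q = 15.703 − (4.520) = 11.183; smaller M is more luminous → Star Q.
L ratio = 10^(0.4 |ΔM|) = 10^4.473 = 29730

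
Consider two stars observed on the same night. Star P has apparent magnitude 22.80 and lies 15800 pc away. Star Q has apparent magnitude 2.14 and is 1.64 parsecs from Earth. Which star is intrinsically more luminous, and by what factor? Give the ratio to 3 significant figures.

Star Q is more luminous, by a factor of 1.98.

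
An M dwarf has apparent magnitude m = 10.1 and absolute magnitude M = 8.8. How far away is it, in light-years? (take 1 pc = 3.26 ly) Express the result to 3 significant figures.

d ≈ 59.3 ly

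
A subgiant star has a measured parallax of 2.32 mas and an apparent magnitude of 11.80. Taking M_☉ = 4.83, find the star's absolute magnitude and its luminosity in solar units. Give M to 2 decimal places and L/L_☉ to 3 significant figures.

d = 1/p = 1000/2.32 mas = 431.0 pc
M = m − 5 log₁₀ d + 5 = 11.80 − 5·2.6345 + 5 = 3.627
M − M_☉ = 3.627 − 4.83 = -1.203
L/L_☉ = 10^(−0.4 × -1.203) = 3.027

M ≈ 3.63; L/L_☉ ≈ 3.03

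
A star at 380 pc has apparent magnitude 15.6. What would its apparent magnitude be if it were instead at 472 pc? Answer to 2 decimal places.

Flux ∝ 1/d², so Δm = 5 log₁₀(d₂/d₁) = 5 log₁₀(472/380) = 0.471
m₂ = m₁ + Δm = 15.6 + (0.471) = 16.071

m ≈ 16.07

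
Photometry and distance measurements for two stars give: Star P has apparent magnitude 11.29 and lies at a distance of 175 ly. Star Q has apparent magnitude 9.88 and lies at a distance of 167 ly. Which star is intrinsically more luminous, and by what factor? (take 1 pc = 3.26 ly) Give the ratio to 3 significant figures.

Star Q is more luminous, by a factor of 3.34.

Star P: d = 175 ly / 3.26 = 53.68 pc
Star P: M = m − 5 log₁₀ d + 5 = 11.29 − 5·1.7298 + 5 = 7.641
Star Q: d = 167 ly / 3.26 = 51.23 pc
Star Q: M = m − 5 log₁₀ d + 5 = 9.88 − 5·1.7095 + 5 = 6.333
ΔM = M_P − M_Q = 7.641 − (6.333) = 1.308; smaller M is more luminous → Star Q.
L ratio = 10^(0.4 |ΔM|) = 10^0.523 = 3.337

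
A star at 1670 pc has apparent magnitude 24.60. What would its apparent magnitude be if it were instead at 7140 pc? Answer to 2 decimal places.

m ≈ 27.75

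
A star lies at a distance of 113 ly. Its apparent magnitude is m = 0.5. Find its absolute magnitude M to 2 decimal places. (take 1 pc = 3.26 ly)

d = 113 ly / 3.26 = 34.66 pc
5 log₁₀(d/10 pc) = 5 log₁₀(34.66) − 5 = 2.699
M = m − 5 log₁₀(d/10) = 0.5 − 2.699 = -2.199

M ≈ -2.20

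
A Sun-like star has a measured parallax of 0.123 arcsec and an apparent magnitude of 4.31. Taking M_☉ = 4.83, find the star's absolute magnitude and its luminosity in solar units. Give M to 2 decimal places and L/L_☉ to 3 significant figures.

d = 1/p = 1/0.123″ = 8.130 pc
M = m − 5 log₁₀ d + 5 = 4.31 − 5·0.9101 + 5 = 4.760
M − M_☉ = 4.760 − 4.83 = -0.070
L/L_☉ = 10^(−0.4 × -0.070) = 1.067

M ≈ 4.76; L/L_☉ ≈ 1.07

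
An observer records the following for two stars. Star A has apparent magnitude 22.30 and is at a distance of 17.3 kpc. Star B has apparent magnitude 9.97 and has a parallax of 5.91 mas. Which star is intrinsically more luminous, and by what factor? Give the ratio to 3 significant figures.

Star A: d = 17.3 kpc = 17300 pc
Star A: M = m − 5 log₁₀ d + 5 = 22.30 − 5·4.2380 + 5 = 6.110
Star B: p = 5.91 mas = 5.91×10^-3″ → d = 1/p = 169.2 pc
Star B: M = m − 5 log₁₀ d + 5 = 9.97 − 5·2.2284 + 5 = 3.828
ΔM = M_A − M_B = 6.110 − (3.828) = 2.282; smaller M is more luminous → Star B.
L ratio = 10^(0.4 |ΔM|) = 10^0.913 = 8.180

Star B is more luminous, by a factor of 8.18.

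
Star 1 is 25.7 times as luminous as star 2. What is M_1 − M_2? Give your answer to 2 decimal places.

M_1 − M_2 ≈ -3.52

Pogson: ΔM = −2.5 log₁₀(ratio) = −2.5 log₁₀(25.7) = −2.5 × 1.4099 = -3.525
Star 1 is brighter, so it has the smaller magnitude: the difference is negative.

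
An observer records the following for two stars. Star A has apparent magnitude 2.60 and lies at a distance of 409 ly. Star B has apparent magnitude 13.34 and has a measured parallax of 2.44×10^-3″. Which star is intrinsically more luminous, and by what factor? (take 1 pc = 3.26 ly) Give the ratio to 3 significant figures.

Star A is more luminous, by a factor of 1850.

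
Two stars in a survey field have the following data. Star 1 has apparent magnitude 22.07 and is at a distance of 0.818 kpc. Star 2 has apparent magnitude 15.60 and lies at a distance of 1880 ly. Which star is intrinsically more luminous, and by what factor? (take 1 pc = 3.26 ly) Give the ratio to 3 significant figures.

Star 1: d = 0.818 kpc = 818.0 pc
Star 1: M = m − 5 log₁₀ d + 5 = 22.07 − 5·2.9128 + 5 = 12.506
Star 2: d = 1880 ly / 3.26 = 576.7 pc
Star 2: M = m − 5 log₁₀ d + 5 = 15.60 − 5·2.7609 + 5 = 6.795
ΔM = M_1 − M_2 = 12.506 − (6.795) = 5.711; smaller M is more luminous → Star 2.
L ratio = 10^(0.4 |ΔM|) = 10^2.284 = 192.5

Star 2 is more luminous, by a factor of 192.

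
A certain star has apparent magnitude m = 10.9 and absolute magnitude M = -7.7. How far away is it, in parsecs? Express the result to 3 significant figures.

d ≈ 52500 pc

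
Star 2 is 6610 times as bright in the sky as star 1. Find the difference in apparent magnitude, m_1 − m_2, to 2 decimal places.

m_1 − m_2 ≈ 9.55

Pogson: Δm = −2.5 log₁₀(ratio) = −2.5 log₁₀(6610) = −2.5 × 3.8202 = -9.551
Star 2 is brighter so has the smaller magnitude: m_1 − m_2 is positive.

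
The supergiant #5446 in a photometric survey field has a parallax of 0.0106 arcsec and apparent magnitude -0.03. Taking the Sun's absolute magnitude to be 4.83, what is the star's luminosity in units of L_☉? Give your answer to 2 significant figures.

d = 1/p = 1/0.0106″ = 94.34 pc
M = m − 5 log₁₀ d + 5 = -0.03 − 5·1.9747 + 5 = -4.903
M − M_☉ = -4.903 − 4.83 = -9.733
L/L_☉ = 10^(−0.4 × -9.733) = 7823

L/L_☉ ≈ 7800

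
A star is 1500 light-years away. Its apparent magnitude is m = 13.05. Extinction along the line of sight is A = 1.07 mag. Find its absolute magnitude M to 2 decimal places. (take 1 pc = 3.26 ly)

M ≈ 3.67

d = 1500 ly / 3.26 = 460.1 pc
5 log₁₀(d/10 pc) = 5 log₁₀(460.1) − 5 = 8.314
M = m − 5 log₁₀(d/10) − A = 13.05 − 8.314 − 1.07 = 3.666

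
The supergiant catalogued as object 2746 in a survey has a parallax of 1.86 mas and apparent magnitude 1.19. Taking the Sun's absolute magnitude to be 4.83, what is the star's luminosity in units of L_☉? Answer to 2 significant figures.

d = 1/p = 1000/1.86 mas = 537.6 pc
M = m − 5 log₁₀ d + 5 = 1.19 − 5·2.7305 + 5 = -7.462
M − M_☉ = -7.462 − 4.83 = -12.292
L/L_☉ = 10^(−0.4 × -12.292) = 82600

L/L_☉ ≈ 83000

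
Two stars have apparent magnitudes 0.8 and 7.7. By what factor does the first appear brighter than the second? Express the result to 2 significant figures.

Δm = 0.8 − (7.7) = -6.9
Flux ratio = 10^(−0.4 Δm) = 10^(−0.4 × -6.9) = 10^2.760 = 575.4

580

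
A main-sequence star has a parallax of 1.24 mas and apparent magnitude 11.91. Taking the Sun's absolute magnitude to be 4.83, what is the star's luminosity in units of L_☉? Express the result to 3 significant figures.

L/L_☉ ≈ 9.58

d = 1/p = 1000/1.24 mas = 806.5 pc
M = m − 5 log₁₀ d + 5 = 11.91 − 5·2.9066 + 5 = 2.377
M − M_☉ = 2.377 − 4.83 = -2.453
L/L_☉ = 10^(−0.4 × -2.453) = 9.575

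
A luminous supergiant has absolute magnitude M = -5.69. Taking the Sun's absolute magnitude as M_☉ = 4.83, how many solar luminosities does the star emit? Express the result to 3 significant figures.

L/L_☉ ≈ 16100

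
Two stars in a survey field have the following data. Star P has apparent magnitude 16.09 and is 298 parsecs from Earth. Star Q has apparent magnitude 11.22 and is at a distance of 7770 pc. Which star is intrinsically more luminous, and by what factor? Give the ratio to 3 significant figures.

Star Q is more luminous, by a factor of 60300.

Star P: M = m − 5 log₁₀ d + 5 = 16.09 − 5·2.4742 + 5 = 8.719
Star Q: M = m − 5 log₁₀ d + 5 = 11.22 − 5·3.8904 + 5 = -3.232
ΔM = M_P − M_Q = 8.719 − (-3.232) = 11.951; smaller M is more luminous → Star Q.
L ratio = 10^(0.4 |ΔM|) = 10^4.780 = 60310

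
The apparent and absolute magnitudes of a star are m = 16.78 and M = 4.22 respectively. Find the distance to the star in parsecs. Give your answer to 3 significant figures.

d ≈ 3250 pc

μ = m − M = 12.560
m − M = 5 log₁₀ d − 5
log₁₀ d = (m − M)/5 + 1 = 3.5120
d = 10^3.5120 = 3251 pc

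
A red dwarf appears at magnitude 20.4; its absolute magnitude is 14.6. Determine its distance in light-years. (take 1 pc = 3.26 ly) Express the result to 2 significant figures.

d ≈ 470 ly

μ = m − M = 5.800
m − M = 5 log₁₀ d − 5
log₁₀ d = (m − M)/5 + 1 = 2.1600
d = 10^2.1600 = 144.5 pc
= 471.2 ly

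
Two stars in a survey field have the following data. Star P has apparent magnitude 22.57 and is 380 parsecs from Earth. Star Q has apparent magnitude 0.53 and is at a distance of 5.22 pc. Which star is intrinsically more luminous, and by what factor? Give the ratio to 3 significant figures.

Star Q is more luminous, by a factor of 124000.

Star P: M = m − 5 log₁₀ d + 5 = 22.57 − 5·2.5798 + 5 = 14.671
Star Q: M = m − 5 log₁₀ d + 5 = 0.53 − 5·0.7177 + 5 = 1.942
ΔM = M_P − M_Q = 14.671 − (1.942) = 12.729; smaller M is more luminous → Star Q.
L ratio = 10^(0.4 |ΔM|) = 10^5.092 = 123500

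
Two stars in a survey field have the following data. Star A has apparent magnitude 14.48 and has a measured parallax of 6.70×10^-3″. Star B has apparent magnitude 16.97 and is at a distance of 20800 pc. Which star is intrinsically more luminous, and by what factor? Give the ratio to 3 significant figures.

Star A: d = 1/p = 1/6.70×10^-3″ = 149.3 pc
Star A: M = m − 5 log₁₀ d + 5 = 14.48 − 5·2.1739 + 5 = 8.610
Star B: M = m − 5 log₁₀ d + 5 = 16.97 − 5·4.3181 + 5 = 0.380
ΔM = M_A − M_B = 8.610 − (0.380) = 8.231; smaller M is more luminous → Star B.
L ratio = 10^(0.4 |ΔM|) = 10^3.292 = 1960

Star B is more luminous, by a factor of 1960.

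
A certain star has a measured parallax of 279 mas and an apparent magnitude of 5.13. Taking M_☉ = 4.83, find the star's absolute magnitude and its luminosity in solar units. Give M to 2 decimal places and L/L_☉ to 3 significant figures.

M ≈ 7.36; L/L_☉ ≈ 0.0975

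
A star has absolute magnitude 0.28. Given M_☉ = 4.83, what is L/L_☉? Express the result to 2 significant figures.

M − M_☉ = 0.28 − 4.83 = -4.550
L/L_☉ = 10^(−0.4 (M − M_☉)) = 10^1.820 = 66.07

L/L_☉ ≈ 66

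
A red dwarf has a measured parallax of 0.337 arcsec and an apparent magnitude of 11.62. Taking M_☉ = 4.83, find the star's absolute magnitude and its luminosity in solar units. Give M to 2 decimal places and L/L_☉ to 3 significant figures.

d = 1/p = 1/0.337″ = 2.967 pc
M = m − 5 log₁₀ d + 5 = 11.62 − 5·0.4724 + 5 = 14.258
M − M_☉ = 14.258 − 4.83 = 9.428
L/L_☉ = 10^(−0.4 × 9.428) = 1.693×10^-4

M ≈ 14.26; L/L_☉ ≈ 1.69×10^-4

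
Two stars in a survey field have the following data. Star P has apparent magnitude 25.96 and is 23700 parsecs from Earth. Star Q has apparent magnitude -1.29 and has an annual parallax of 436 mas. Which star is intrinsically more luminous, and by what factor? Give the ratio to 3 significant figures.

Star P: M = m − 5 log₁₀ d + 5 = 25.96 − 5·4.3747 + 5 = 9.086
Star Q: p = 436 mas = 0.436″ → d = 1/p = 2.294 pc
Star Q: M = m − 5 log₁₀ d + 5 = -1.29 − 5·0.3605 + 5 = 1.907
ΔM = M_P − M_Q = 9.086 − (1.907) = 7.179; smaller M is more luminous → Star Q.
L ratio = 10^(0.4 |ΔM|) = 10^2.872 = 743.9

Star Q is more luminous, by a factor of 744.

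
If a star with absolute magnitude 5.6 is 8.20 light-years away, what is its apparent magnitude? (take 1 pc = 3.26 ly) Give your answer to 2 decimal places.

m ≈ 2.60

d = 8.20 ly / 3.26 = 2.515 pc
m = M + 5 log₁₀ d − 5 = 5.6 + 5·0.4006 − 5 = 2.603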